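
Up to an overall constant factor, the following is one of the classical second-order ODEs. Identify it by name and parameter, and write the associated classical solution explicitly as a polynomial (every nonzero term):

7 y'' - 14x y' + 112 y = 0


All three coefficients share the factor 7; dividing through by 7 gives  y'' - 2x y' + 16 y = 0.
This matches the Hermite equation y'' - 2x y' + 2n y = 0 with 2n = 16, so n = 8; the polynomial solution is H_8(x).
With y = sum_k a_k x^k, matching x^k gives (k+2)(k+1) a_{k+2} = 2(k - n) a_k = 2(k - 8) a_k. The right side vanishes at k = 8, so the series with the parity of 8 terminates at degree 8.
Standard normalization: leading coefficient of H_n is 2^n, so a_8 = 2^8 = 256. Work downward with a_k = (k+1)(k+2) a_{k+2} / (2(k - n)):
  a_6 = (7)(8)(256) / (2(6 - 8)) = 14336/(-4) = -3584
  a_4 = (5)(6)(-3584) / (2(4 - 8)) = -107520/(-8) = 13440
  a_2 = (3)(4)(13440) / (2(2 - 8)) = 161280/(-12) = -13440
  a_0 = (1)(2)(-13440) / (2(0 - 8)) = -26880/(-16) = 1680
Hence H_8(x) = 256 x^8 - 3584 x^6 + 13440 x^4 - 13440 x^2 + 1680.

H_8(x); series = 256 x^8 - 3584 x^6 + 13440 x^4 - 13440 x^2 + 1680


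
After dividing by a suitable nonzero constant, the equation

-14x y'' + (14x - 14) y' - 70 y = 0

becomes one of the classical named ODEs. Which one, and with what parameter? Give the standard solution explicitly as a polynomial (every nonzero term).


All three coefficients share the factor -14; dividing through by -14 gives  x y'' + (1 - x) y' + 5 y = 0.
This matches the Laguerre equation x y'' + (1 - x) y' + n y = 0 with n = 5; the polynomial solution is L_5(x).
With y = sum_k a_k x^k, matching x^k gives (k+1)k a_{k+1} + (k+1) a_{k+1} - k a_k + n a_k = 0, i.e. (k+1)^2 a_{k+1} = (k - n) a_k = (k - 5) a_k. The right side vanishes at k = 5, so the series terminates at degree 5.
Standard normalization L_n(0) = 1 gives a_0 = 1. Work upward with a_{k+1} = (k - 5) a_k / (k+1)^2:
  a_1 = (0 - 5)(1) / 1^2 = -5/1 = -5
  a_2 = (1 - 5)(-5) / 2^2 = 20/4 = 5
  a_3 = (2 - 5)(5) / 3^2 = -15/9 = -5/3
  a_4 = (3 - 5)(-5/3) / 4^2 = (10/3)/16 = 5/24
  a_5 = (4 - 5)(5/24) / 5^2 = (-5/24)/25 = -1/120
Hence L_5(x) = -x^5/120 + 5 x^4/24 - 5 x^3/3 + 5 x^2 - 5 x + 1.

L_5(x); series = -x^5/120 + 5 x^4/24 - 5 x^3/3 + 5 x^2 - 5 x + 1


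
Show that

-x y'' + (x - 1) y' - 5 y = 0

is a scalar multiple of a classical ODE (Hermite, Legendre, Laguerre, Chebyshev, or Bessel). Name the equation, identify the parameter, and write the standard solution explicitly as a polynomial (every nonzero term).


All three coefficients share the factor -1; dividing through by -1 gives  x y'' + (1 - x) y' + 5 y = 0.
This matches the Laguerre equation x y'' + (1 - x) y' + n y = 0 with n = 5; the polynomial solution is L_5(x).
With y = sum_k a_k x^k, matching x^k gives (k+1)k a_{k+1} + (k+1) a_{k+1} - k a_k + n a_k = 0, i.e. (k+1)^2 a_{k+1} = (k - n) a_k = (k - 5) a_k. The right side vanishes at k = 5, so the series terminates at degree 5.
Standard normalization L_n(0) = 1 gives a_0 = 1. Work upward with a_{k+1} = (k - 5) a_k / (k+1)^2:
  a_1 = (0 - 5)(1) / 1^2 = -5/1 = -5
  a_2 = (1 - 5)(-5) / 2^2 = 20/4 = 5
  a_3 = (2 - 5)(5) / 3^2 = -15/9 = -5/3
  a_4 = (3 - 5)(-5/3) / 4^2 = (10/3)/16 = 5/24
  a_5 = (4 - 5)(5/24) / 5^2 = (-5/24)/25 = -1/120
Hence L_5(x) = -x^5/120 + 5 x^4/24 - 5 x^3/3 + 5 x^2 - 5 x + 1.

L_5(x); series = -x^5/120 + 5 x^4/24 - 5 x^3/3 + 5 x^2 - 5 x + 1


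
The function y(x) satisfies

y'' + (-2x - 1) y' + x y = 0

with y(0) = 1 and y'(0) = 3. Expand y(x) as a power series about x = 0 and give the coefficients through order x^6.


Ansatz: y(x) = sum_{n>=0} a_n x^n, so y'(x) = sum_{n>=1} n a_n x^(n-1) and y''(x) = sum_{n>=2} n(n-1) a_n x^(n-2).
Substitute into P(x) y'' + Q(x) y' + R(x) y = 0 with P(x) = 1, Q(x) = -2x - 1, R(x) = x, and match powers of x.
Initial conditions: a_0 = 1, a_1 = 3.
Setting the coefficient of each power of x to zero and solving order by order (substituting the coefficients already found):
  x^0: 2 a_2 - a_1 = 0  ->  2 a_2 = a_1 = 3  ->  a_2 = 3/2
  x^1: 6 a_3 - 2 a_2 - 2 a_1 + a_0 = 0  ->  6 a_3 = 2 a_2 + 2 a_1 - a_0 = 8  ->  a_3 = 4/3
  x^2: 12 a_4 - 3 a_3 - 4 a_2 + a_1 = 0  ->  12 a_4 = 3 a_3 + 4 a_2 - a_1 = 7  ->  a_4 = 7/12
  x^3: 20 a_5 - 4 a_4 - 6 a_3 + a_2 = 0  ->  20 a_5 = 4 a_4 + 6 a_3 - a_2 = 53/6  ->  a_5 = 53/120
  x^4: 30 a_6 - 5 a_5 - 8 a_4 + a_3 = 0  ->  30 a_6 = 5 a_5 + 8 a_4 - a_3 = 133/24  ->  a_6 = 133/720
Truncated series: y(x) = 1 + 3 x + (3/2) x^2 + (4/3) x^3 + (7/12) x^4 + (53/120) x^5 + (133/720) x^6 + O(x^7).

a_0 = 1; a_1 = 3; a_2 = 3/2; a_3 = 4/3; a_4 = 7/12; a_5 = 53/120; a_6 = 133/720


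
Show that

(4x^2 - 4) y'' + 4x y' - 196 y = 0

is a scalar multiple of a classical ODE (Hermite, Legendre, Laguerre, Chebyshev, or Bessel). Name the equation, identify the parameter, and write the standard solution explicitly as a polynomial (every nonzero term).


All three coefficients share the factor -4; dividing through by -4 gives  (1 - x^2) y'' - x y' + 49 y = 0.
This matches the Chebyshev equation (1 - x^2) y'' - x y' + n^2 y = 0 (note the -x y' term, not -2x y') with n^2 = 49, so n = 7; the polynomial solution is T_7(x).
With y = sum_k a_k x^k, matching x^k gives (k+2)(k+1) a_{k+2} = (k^2 - n^2) a_k = (k - 7)(k + 7) a_k. The right side vanishes at k = 7, so the series with the parity of 7 terminates at degree 7.
Standard normalization: leading coefficient of T_n is 2^(n-1), so a_7 = 2^6 = 64. Work downward with a_k = (k+1)(k+2) a_{k+2} / ((k - 7)(k + 7)):
  a_5 = (6)(7)(64) / ((5 - 7)(5 + 7)) = 2688/(-24) = -112
  a_3 = (4)(5)(-112) / ((3 - 7)(3 + 7)) = -2240/(-40) = 56
  a_1 = (2)(3)(56) / ((1 - 7)(1 + 7)) = 336/(-48) = -7
Hence T_7(x) = 64 x^7 - 112 x^5 + 56 x^3 - 7 x.

T_7(x); series = 64 x^7 - 112 x^5 + 56 x^3 - 7 x


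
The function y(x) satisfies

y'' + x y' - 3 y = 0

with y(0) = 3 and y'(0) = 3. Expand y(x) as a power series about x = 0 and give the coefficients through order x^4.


Ansatz: y(x) = sum_{n>=0} a_n x^n, so y'(x) = sum_{n>=1} n a_n x^(n-1) and y''(x) = sum_{n>=2} n(n-1) a_n x^(n-2).
Substitute into P(x) y'' + Q(x) y' + R(x) y = 0 with P(x) = 1, Q(x) = x, R(x) = -3, and match powers of x.
Initial conditions: a_0 = 3, a_1 = 3.
Setting the coefficient of each power of x to zero and solving order by order (substituting the coefficients already found):
  x^0: 2 a_2 - 3 a_0 = 0  ->  2 a_2 = 3 a_0 = 9  ->  a_2 = 9/2
  x^1: 6 a_3 - 2 a_1 = 0  ->  6 a_3 = 2 a_1 = 6  ->  a_3 = 1
  x^2: 12 a_4 - a_2 = 0  ->  12 a_4 = a_2 = 9/2  ->  a_4 = 3/8
Truncated series: y(x) = 3 + 3 x + (9/2) x^2 + x^3 + (3/8) x^4 + O(x^5).

a_0 = 3; a_1 = 3; a_2 = 9/2; a_3 = 1; a_4 = 3/8


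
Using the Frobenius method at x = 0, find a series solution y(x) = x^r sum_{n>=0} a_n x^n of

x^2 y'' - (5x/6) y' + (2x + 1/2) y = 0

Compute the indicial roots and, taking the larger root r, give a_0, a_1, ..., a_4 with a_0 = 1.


Write in Frobenius form y'' + (p(x)/x) y' + (q(x)/x^2) y = 0:
  p(x) = -5/6,  q(x) = 2x + 1/2.
Indicial equation: r(r-1) + (-5/6) r + (1/2) = 0 -> roots r_1 = 3/2, r_2 = 1/3.
Take r = r_1 = 3/2. Let y(x) = x^r sum_{n>=0} a_n x^n with a_0 = 1.
Substitute y = x^r sum a_n x^n and match x^{r+n}. The recurrence is
  D(n) a_n + 2 a_{n-1} = 0,  where D(n) = (r+n)(r+n-1) + (-5/6)(r+n) + (1/2).
  a_n = -2 / D(n) * a_{n-1}.
Since the indicial polynomial factors as (r - r_1)(r - r_2), D(n) = (r_1 + n - r_1)(r_1 + n - r_2) = n(n + 7/6).
Evaluating step by step (a_0 = 1):
  n = 1: D(1) = 1(1 + 7/6) = 13/6; numerator = -2(1) = -2; a_1 = (-2)/(13/6) = -12/13
  n = 2: D(2) = 2(2 + 7/6) = 19/3; numerator = -2(-12/13) = 24/13; a_2 = (24/13)/(19/3) = 72/247
  n = 3: D(3) = 3(3 + 7/6) = 25/2; numerator = -2(72/247) = -144/247; a_3 = (-144/247)/(25/2) = -288/6175
  n = 4: D(4) = 4(4 + 7/6) = 62/3; numerator = -2(-288/6175) = 576/6175; a_4 = (576/6175)/(62/3) = 864/191425

r = 3/2; a_0 = 1; a_1 = -12/13; a_2 = 72/247; a_3 = -288/6175; a_4 = 864/191425


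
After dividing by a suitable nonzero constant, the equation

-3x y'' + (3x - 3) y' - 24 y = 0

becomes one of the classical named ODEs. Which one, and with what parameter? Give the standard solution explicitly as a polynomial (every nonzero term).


All three coefficients share the factor -3; dividing through by -3 gives  x y'' + (1 - x) y' + 8 y = 0.
This matches the Laguerre equation x y'' + (1 - x) y' + n y = 0 with n = 8; the polynomial solution is L_8(x).
With y = sum_k a_k x^k, matching x^k gives (k+1)k a_{k+1} + (k+1) a_{k+1} - k a_k + n a_k = 0, i.e. (k+1)^2 a_{k+1} = (k - n) a_k = (k - 8) a_k. The right side vanishes at k = 8, so the series terminates at degree 8.
Standard normalization L_n(0) = 1 gives a_0 = 1. Work upward with a_{k+1} = (k - 8) a_k / (k+1)^2:
  a_1 = (0 - 8)(1) / 1^2 = -8/1 = -8
  a_2 = (1 - 8)(-8) / 2^2 = 56/4 = 14
  a_3 = (2 - 8)(14) / 3^2 = -84/9 = -28/3
  a_4 = (3 - 8)(-28/3) / 4^2 = (140/3)/16 = 35/12
  a_5 = (4 - 8)(35/12) / 5^2 = (-35/3)/25 = -7/15
  a_6 = (5 - 8)(-7/15) / 6^2 = (7/5)/36 = 7/180
  a_7 = (6 - 8)(7/180) / 7^2 = (-7/90)/49 = -1/630
  a_8 = (7 - 8)(-1/630) / 8^2 = (1/630)/64 = 1/40320
Hence L_8(x) = x^8/40320 - x^7/630 + 7 x^6/180 - 7 x^5/15 + 35 x^4/12 - 28 x^3/3 + 14 x^2 - 8 x + 1.

L_8(x); series = x^8/40320 - x^7/630 + 7 x^6/180 - 7 x^5/15 + 35 x^4/12 - 28 x^3/3 + 14 x^2 - 8 x + 1


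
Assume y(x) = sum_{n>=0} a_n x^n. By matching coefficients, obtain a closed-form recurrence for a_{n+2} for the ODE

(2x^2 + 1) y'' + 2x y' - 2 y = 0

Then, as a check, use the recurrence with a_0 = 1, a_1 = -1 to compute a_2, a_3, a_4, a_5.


Substitute y = sum_n a_n x^n.
(1 + 2 x^2) y'' contributes (n+2)(n+1) a_{n+2} + 2 n(n-1) a_n at x^n.
2 x y'(x) contributes 2 n a_n at x^n.
-2 y(x) contributes -2 a_n at x^n.
Matching x^n: (n+2)(n+1) a_{n+2} + (2 n(n-1) + 2 n - 2) a_n = 0.
Thus a_{n+2} = (-2 n(n-1) - 2 n + 2) / ((n+1)(n+2)) * a_n.

Check with a_0 = 1, a_1 = -1 (apply the recurrence for n = 0, 1, 2, 3): a_0 = 1, a_1 = -1, a_2 = 1, a_3 = 0, a_4 = -1/2, a_5 = 0.

a_(n+2) = (-2 n(n-1) - 2 n + 2) / ((n+1)(n+2)) * a_n; check: a_0 = 1, a_1 = -1, a_2 = 1, a_3 = 0, a_4 = -1/2, a_5 = 0


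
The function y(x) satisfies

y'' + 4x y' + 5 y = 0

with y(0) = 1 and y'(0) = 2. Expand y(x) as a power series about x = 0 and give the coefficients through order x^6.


Ansatz: y(x) = sum_{n>=0} a_n x^n, so y'(x) = sum_{n>=1} n a_n x^(n-1) and y''(x) = sum_{n>=2} n(n-1) a_n x^(n-2).
Substitute into P(x) y'' + Q(x) y' + R(x) y = 0 with P(x) = 1, Q(x) = 4x, R(x) = 5, and match powers of x.
Initial conditions: a_0 = 1, a_1 = 2.
Setting the coefficient of each power of x to zero and solving order by order (substituting the coefficients already found):
  x^0: 2 a_2 + 5 a_0 = 0  ->  2 a_2 = -5 a_0 = -5  ->  a_2 = -5/2
  x^1: 6 a_3 + 9 a_1 = 0  ->  6 a_3 = -9 a_1 = -18  ->  a_3 = -3
  x^2: 12 a_4 + 13 a_2 = 0  ->  12 a_4 = -13 a_2 = 65/2  ->  a_4 = 65/24
  x^3: 20 a_5 + 17 a_3 = 0  ->  20 a_5 = -17 a_3 = 51  ->  a_5 = 51/20
  x^4: 30 a_6 + 21 a_4 = 0  ->  30 a_6 = -21 a_4 = -455/8  ->  a_6 = -91/48
Truncated series: y(x) = 1 + 2 x - (5/2) x^2 - 3 x^3 + (65/24) x^4 + (51/20) x^5 - (91/48) x^6 + O(x^7).

a_0 = 1; a_1 = 2; a_2 = -5/2; a_3 = -3; a_4 = 65/24; a_5 = 51/20; a_6 = -91/48


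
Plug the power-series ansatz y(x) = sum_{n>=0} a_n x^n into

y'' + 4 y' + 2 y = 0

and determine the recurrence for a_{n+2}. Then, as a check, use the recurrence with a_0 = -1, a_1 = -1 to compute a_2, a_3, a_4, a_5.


Substitute y = sum_n a_n x^n.
y''(x) has coefficient (n+2)(n+1) a_{n+2} at x^n;
4 y'(x) has coefficient 4 (n+1) a_{n+1} at x^n;
2 y(x) has coefficient 2 a_n at x^n.
Matching x^n: (n+2)(n+1) a_{n+2} + 4 (n+1) a_{n+1} + 2 a_n = 0.
Thus a_{n+2} = [-4 (n+1) a_{n+1} - 2 a_n] / ((n+1)(n+2)).

Check with a_0 = -1, a_1 = -1 (apply the recurrence for n = 0, 1, 2, 3): a_0 = -1, a_1 = -1, a_2 = 3, a_3 = -11/3, a_4 = 19/6, a_5 = -13/6.

a_(n+2) = [-4 (n+1) a_(n+1) - 2 a_n] / ((n+1)(n+2)); check: a_0 = -1, a_1 = -1, a_2 = 3, a_3 = -11/3, a_4 = 19/6, a_5 = -13/6


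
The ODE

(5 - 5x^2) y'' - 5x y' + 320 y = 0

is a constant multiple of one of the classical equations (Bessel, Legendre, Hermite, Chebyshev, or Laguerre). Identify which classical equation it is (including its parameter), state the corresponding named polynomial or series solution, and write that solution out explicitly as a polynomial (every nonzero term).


All three coefficients share the factor 5; dividing through by 5 gives  (1 - x^2) y'' - x y' + 64 y = 0.
This matches the Chebyshev equation (1 - x^2) y'' - x y' + n^2 y = 0 (note the -x y' term, not -2x y') with n^2 = 64, so n = 8; the polynomial solution is T_8(x).
With y = sum_k a_k x^k, matching x^k gives (k+2)(k+1) a_{k+2} = (k^2 - n^2) a_k = (k - 8)(k + 8) a_k. The right side vanishes at k = 8, so the series with the parity of 8 terminates at degree 8.
Standard normalization: leading coefficient of T_n is 2^(n-1), so a_8 = 2^7 = 128. Work downward with a_k = (k+1)(k+2) a_{k+2} / ((k - 8)(k + 8)):
  a_6 = (7)(8)(128) / ((6 - 8)(6 + 8)) = 7168/(-28) = -256
  a_4 = (5)(6)(-256) / ((4 - 8)(4 + 8)) = -7680/(-48) = 160
  a_2 = (3)(4)(160) / ((2 - 8)(2 + 8)) = 1920/(-60) = -32
  a_0 = (1)(2)(-32) / ((0 - 8)(0 + 8)) = -64/(-64) = 1
Hence T_8(x) = 128 x^8 - 256 x^6 + 160 x^4 - 32 x^2 + 1.

T_8(x); series = 128 x^8 - 256 x^6 + 160 x^4 - 32 x^2 + 1


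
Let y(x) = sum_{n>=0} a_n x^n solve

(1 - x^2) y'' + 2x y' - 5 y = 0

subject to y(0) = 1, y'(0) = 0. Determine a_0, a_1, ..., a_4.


Ansatz: y(x) = sum_{n>=0} a_n x^n, so y'(x) = sum_{n>=1} n a_n x^(n-1) and y''(x) = sum_{n>=2} n(n-1) a_n x^(n-2).
Substitute into P(x) y'' + Q(x) y' + R(x) y = 0 with P(x) = 1 - x^2, Q(x) = 2x, R(x) = -5, and match powers of x.
Initial conditions: a_0 = 1, a_1 = 0.
Setting the coefficient of each power of x to zero and solving order by order (substituting the coefficients already found):
  x^0: 2 a_2 - 5 a_0 = 0  ->  2 a_2 = 5 a_0 = 5  ->  a_2 = 5/2
  x^1: 6 a_3 - 3 a_1 = 0  ->  6 a_3 = 3 a_1 = 0  ->  a_3 = 0
  x^2: 12 a_4 - 3 a_2 = 0  ->  12 a_4 = 3 a_2 = 15/2  ->  a_4 = 5/8
Truncated series: y(x) = 1 + (5/2) x^2 + (5/8) x^4 + O(x^5).

a_0 = 1; a_1 = 0; a_2 = 5/2; a_3 = 0; a_4 = 5/8


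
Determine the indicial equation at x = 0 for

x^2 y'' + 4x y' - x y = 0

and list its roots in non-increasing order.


Divide by x^2 to reach normal form y'' + P_1(x) y' + P_2(x) y = 0 with P_1(x) = 4/x and P_2(x) = -1/x.
x = 0 is a singular point because the y'-coefficient 4/x has a pole at x = 0 and the y-coefficient -1/x has a pole at x = 0.
It is a regular singular point because x P_1(x) = p(x) = 4 and x^2 P_2(x) = q(x) = -x are polynomials, hence analytic at x = 0.
p(0) = 4,  q(0) = 0.
Indicial equation: r(r-1) + p(0) r + q(0) = 0, i.e. r^2 + (p(0) - 1) r + q(0) = 0, i.e. r^2 + 3 r = 0.
Discriminant: (3)^2 - 4(0) = 9, so r = (-3 ± 3)/2.
Solving: r_1 = 0, r_2 = -3.

indicial: r^2 + 3 r = 0; roots r_1 = 0, r_2 = -3


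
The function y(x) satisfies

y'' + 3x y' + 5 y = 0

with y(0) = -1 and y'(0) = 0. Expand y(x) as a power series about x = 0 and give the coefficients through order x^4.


Ansatz: y(x) = sum_{n>=0} a_n x^n, so y'(x) = sum_{n>=1} n a_n x^(n-1) and y''(x) = sum_{n>=2} n(n-1) a_n x^(n-2).
Substitute into P(x) y'' + Q(x) y' + R(x) y = 0 with P(x) = 1, Q(x) = 3x, R(x) = 5, and match powers of x.
Initial conditions: a_0 = -1, a_1 = 0.
Setting the coefficient of each power of x to zero and solving order by order (substituting the coefficients already found):
  x^0: 2 a_2 + 5 a_0 = 0  ->  2 a_2 = -5 a_0 = 5  ->  a_2 = 5/2
  x^1: 6 a_3 + 8 a_1 = 0  ->  6 a_3 = -8 a_1 = 0  ->  a_3 = 0
  x^2: 12 a_4 + 11 a_2 = 0  ->  12 a_4 = -11 a_2 = -55/2  ->  a_4 = -55/24
Truncated series: y(x) = -1 + (5/2) x^2 - (55/24) x^4 + O(x^5).

a_0 = -1; a_1 = 0; a_2 = 5/2; a_3 = 0; a_4 = -55/24


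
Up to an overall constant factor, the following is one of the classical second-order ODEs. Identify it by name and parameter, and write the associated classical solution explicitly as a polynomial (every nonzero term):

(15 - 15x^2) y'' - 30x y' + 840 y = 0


All three coefficients share the factor 15; dividing through by 15 gives  (1 - x^2) y'' - 2x y' + 56 y = 0.
This matches the Legendre equation (1 - x^2) y'' - 2x y' + n(n+1) y = 0 (note the -2x y' term) with n(n+1) = 56, so n = 7; the polynomial solution is P_7(x).
With y = sum_k a_k x^k, matching x^k gives (k+2)(k+1) a_{k+2} = [k(k+1) - n(n+1)] a_k = (k - 7)(k + 8) a_k. The right side vanishes at k = 7, so the series with the parity of 7 terminates at degree 7.
Standard normalization (P_n(1) = 1): leading coefficient (2n)!/(2^n (n!)^2) = 87178291200/(128*25401600) = 429/16, so a_7 = 429/16. Work downward with a_k = (k+1)(k+2) a_{k+2} / ((k - 7)(k + 8)):
  a_5 = (6)(7)(429/16) / ((5 - 7)(5 + 8)) = (9009/8)/(-26) = -693/16
  a_3 = (4)(5)(-693/16) / ((3 - 7)(3 + 8)) = (-3465/4)/(-44) = 315/16
  a_1 = (2)(3)(315/16) / ((1 - 7)(1 + 8)) = (945/8)/(-54) = -35/16
Hence P_7(x) = 429 x^7/16 - 693 x^5/16 + 315 x^3/16 - 35 x/16.

P_7(x); series = 429 x^7/16 - 693 x^5/16 + 315 x^3/16 - 35 x/16


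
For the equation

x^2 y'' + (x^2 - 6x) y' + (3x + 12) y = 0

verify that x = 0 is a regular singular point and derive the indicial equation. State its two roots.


Divide by x^2 to reach normal form y'' + P_1(x) y' + P_2(x) y = 0 with P_1(x) = 1 - 6/x and P_2(x) = 3/x + 12/x^2.
x = 0 is a singular point because the y'-coefficient 1 - 6/x has a pole at x = 0 and the y-coefficient 3/x + 12/x^2 has a pole at x = 0.
It is a regular singular point because x P_1(x) = p(x) = x - 6 and x^2 P_2(x) = q(x) = 3x + 12 are polynomials, hence analytic at x = 0.
p(0) = -6,  q(0) = 12.
Indicial equation: r(r-1) + p(0) r + q(0) = 0, i.e. r^2 + (p(0) - 1) r + q(0) = 0, i.e. r^2 - 7 r + 12 = 0.
Discriminant: (-7)^2 - 4(12) = 1, so r = (7 ± 1)/2.
Solving: r_1 = 4, r_2 = 3.

indicial: r^2 - 7 r + 12 = 0; roots r_1 = 4, r_2 = 3


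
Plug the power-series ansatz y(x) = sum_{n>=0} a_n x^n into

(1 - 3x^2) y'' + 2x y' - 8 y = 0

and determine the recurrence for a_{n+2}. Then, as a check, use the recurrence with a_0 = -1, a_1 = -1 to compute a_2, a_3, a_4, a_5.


Substitute y = sum_n a_n x^n.
(1 - 3 x^2) y'' contributes (n+2)(n+1) a_{n+2} - 3 n(n-1) a_n at x^n.
2 x y'(x) contributes 2 n a_n at x^n.
-8 y(x) contributes -8 a_n at x^n.
Matching x^n: (n+2)(n+1) a_{n+2} + (-3 n(n-1) + 2 n - 8) a_n = 0.
Thus a_{n+2} = (3 n(n-1) - 2 n + 8) / ((n+1)(n+2)) * a_n.

Check with a_0 = -1, a_1 = -1 (apply the recurrence for n = 0, 1, 2, 3): a_0 = -1, a_1 = -1, a_2 = -4, a_3 = -1, a_4 = -10/3, a_5 = -1.

a_(n+2) = (3 n(n-1) - 2 n + 8) / ((n+1)(n+2)) * a_n; check: a_0 = -1, a_1 = -1, a_2 = -4, a_3 = -1, a_4 = -10/3, a_5 = -1


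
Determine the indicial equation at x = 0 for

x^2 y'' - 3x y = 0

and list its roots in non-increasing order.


Divide by x^2 to reach normal form y'' + P_1(x) y' + P_2(x) y = 0 with P_1(x) = 0 and P_2(x) = -3/x.
x = 0 is a singular point because the y-coefficient -3/x has a pole at x = 0.
It is a regular singular point because x P_1(x) = p(x) = 0 and x^2 P_2(x) = q(x) = -3x are polynomials, hence analytic at x = 0.
p(0) = 0,  q(0) = 0.
Indicial equation: r(r-1) + p(0) r + q(0) = 0, i.e. r^2 + (p(0) - 1) r + q(0) = 0, i.e. r^2 - 1 r = 0.
Discriminant: (-1)^2 - 4(0) = 1, so r = (1 ± 1)/2.
Solving: r_1 = 1, r_2 = 0.

indicial: r^2 - 1 r = 0; roots r_1 = 1, r_2 = 0


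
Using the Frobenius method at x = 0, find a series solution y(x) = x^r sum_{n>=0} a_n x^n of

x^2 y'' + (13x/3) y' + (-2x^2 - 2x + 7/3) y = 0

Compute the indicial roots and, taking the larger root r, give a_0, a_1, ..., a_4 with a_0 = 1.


Write in Frobenius form y'' + (p(x)/x) y' + (q(x)/x^2) y = 0:
  p(x) = 13/3,  q(x) = -2x^2 - 2x + 7/3.
Indicial equation: r(r-1) + (13/3) r + (7/3) = 0 -> roots r_1 = -1, r_2 = -7/3.
Take r = r_1 = -1. Let y(x) = x^r sum_{n>=0} a_n x^n with a_0 = 1.
Substitute y = x^r sum a_n x^n and match x^{r+n}. The recurrence is
  D(n) a_n - 2 a_{n-1} - 2 a_{n-2} = 0,  where D(n) = (r+n)(r+n-1) + (13/3)(r+n) + (7/3).
  a_n = [2 a_{n-1} + 2 a_{n-2}] / D(n).
Since the indicial polynomial factors as (r - r_1)(r - r_2), D(n) = (r_1 + n - r_1)(r_1 + n - r_2) = n(n + 4/3).
Evaluating step by step (a_0 = 1):
  n = 1: D(1) = 1(1 + 4/3) = 7/3; numerator = 2(1) = 2; a_1 = (2)/(7/3) = 6/7
  n = 2: D(2) = 2(2 + 4/3) = 20/3; numerator = 2(6/7) + 2(1) = 26/7; a_2 = (26/7)/(20/3) = 39/70
  n = 3: D(3) = 3(3 + 4/3) = 13; numerator = 2(39/70) + 2(6/7) = 99/35; a_3 = (99/35)/(13) = 99/455
  n = 4: D(4) = 4(4 + 4/3) = 64/3; numerator = 2(99/455) + 2(39/70) = 141/91; a_4 = (141/91)/(64/3) = 423/5824

r = -1; a_0 = 1; a_1 = 6/7; a_2 = 39/70; a_3 = 99/455; a_4 = 423/5824


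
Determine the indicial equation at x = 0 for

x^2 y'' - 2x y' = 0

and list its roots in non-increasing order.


Divide by x^2 to reach normal form y'' + P_1(x) y' + P_2(x) y = 0 with P_1(x) = -2/x and P_2(x) = 0.
x = 0 is a singular point because the y'-coefficient -2/x has a pole at x = 0.
It is a regular singular point because x P_1(x) = p(x) = -2 and x^2 P_2(x) = q(x) = 0 are polynomials, hence analytic at x = 0.
p(0) = -2,  q(0) = 0.
Indicial equation: r(r-1) + p(0) r + q(0) = 0, i.e. r^2 + (p(0) - 1) r + q(0) = 0, i.e. r^2 - 3 r = 0.
Discriminant: (-3)^2 - 4(0) = 9, so r = (3 ± 3)/2.
Solving: r_1 = 3, r_2 = 0.

indicial: r^2 - 3 r = 0; roots r_1 = 3, r_2 = 0


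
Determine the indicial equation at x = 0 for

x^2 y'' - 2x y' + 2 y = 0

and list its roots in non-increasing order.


Divide by x^2 to reach normal form y'' + P_1(x) y' + P_2(x) y = 0 with P_1(x) = -2/x and P_2(x) = 2/x^2.
x = 0 is a singular point because the y'-coefficient -2/x has a pole at x = 0 and the y-coefficient 2/x^2 has a pole at x = 0.
It is a regular singular point because x P_1(x) = p(x) = -2 and x^2 P_2(x) = q(x) = 2 are polynomials, hence analytic at x = 0.
p(0) = -2,  q(0) = 2.
Indicial equation: r(r-1) + p(0) r + q(0) = 0, i.e. r^2 + (p(0) - 1) r + q(0) = 0, i.e. r^2 - 3 r + 2 = 0.
Discriminant: (-3)^2 - 4(2) = 1, so r = (3 ± 1)/2.
Solving: r_1 = 2, r_2 = 1.

indicial: r^2 - 3 r + 2 = 0; roots r_1 = 2, r_2 = 1


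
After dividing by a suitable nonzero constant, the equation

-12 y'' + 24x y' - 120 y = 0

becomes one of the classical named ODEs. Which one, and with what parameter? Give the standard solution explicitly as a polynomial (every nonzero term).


All three coefficients share the factor -12; dividing through by -12 gives  y'' - 2x y' + 10 y = 0.
This matches the Hermite equation y'' - 2x y' + 2n y = 0 with 2n = 10, so n = 5; the polynomial solution is H_5(x).
With y = sum_k a_k x^k, matching x^k gives (k+2)(k+1) a_{k+2} = 2(k - n) a_k = 2(k - 5) a_k. The right side vanishes at k = 5, so the series with the parity of 5 terminates at degree 5.
Standard normalization: leading coefficient of H_n is 2^n, so a_5 = 2^5 = 32. Work downward with a_k = (k+1)(k+2) a_{k+2} / (2(k - n)):
  a_3 = (4)(5)(32) / (2(3 - 5)) = 640/(-4) = -160
  a_1 = (2)(3)(-160) / (2(1 - 5)) = -960/(-8) = 120
Hence H_5(x) = 32 x^5 - 160 x^3 + 120 x.

H_5(x); series = 32 x^5 - 160 x^3 + 120 x


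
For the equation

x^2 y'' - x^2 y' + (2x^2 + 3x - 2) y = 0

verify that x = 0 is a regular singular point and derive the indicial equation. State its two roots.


Divide by x^2 to reach normal form y'' + P_1(x) y' + P_2(x) y = 0 with P_1(x) = -1 and P_2(x) = 2 + 3/x - 2/x^2.
x = 0 is a singular point because the y-coefficient 2 + 3/x - 2/x^2 has a pole at x = 0.
It is a regular singular point because x P_1(x) = p(x) = -x and x^2 P_2(x) = q(x) = 2x^2 + 3x - 2 are polynomials, hence analytic at x = 0.
p(0) = 0,  q(0) = -2.
Indicial equation: r(r-1) + p(0) r + q(0) = 0, i.e. r^2 + (p(0) - 1) r + q(0) = 0, i.e. r^2 - 1 r - 2 = 0.
Discriminant: (-1)^2 - 4(-2) = 9, so r = (1 ± 3)/2.
Solving: r_1 = 2, r_2 = -1.

indicial: r^2 - 1 r - 2 = 0; roots r_1 = 2, r_2 = -1


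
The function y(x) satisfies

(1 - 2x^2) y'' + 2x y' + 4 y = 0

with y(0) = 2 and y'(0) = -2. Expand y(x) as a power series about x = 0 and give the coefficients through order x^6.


Ansatz: y(x) = sum_{n>=0} a_n x^n, so y'(x) = sum_{n>=1} n a_n x^(n-1) and y''(x) = sum_{n>=2} n(n-1) a_n x^(n-2).
Substitute into P(x) y'' + Q(x) y' + R(x) y = 0 with P(x) = 1 - 2x^2, Q(x) = 2x, R(x) = 4, and match powers of x.
Initial conditions: a_0 = 2, a_1 = -2.
Setting the coefficient of each power of x to zero and solving order by order (substituting the coefficients already found):
  x^0: 2 a_2 + 4 a_0 = 0  ->  2 a_2 = -4 a_0 = -8  ->  a_2 = -4
  x^1: 6 a_3 + 6 a_1 = 0  ->  6 a_3 = -6 a_1 = 12  ->  a_3 = 2
  x^2: 12 a_4 + 4 a_2 = 0  ->  12 a_4 = -4 a_2 = 16  ->  a_4 = 4/3
  x^3: 20 a_5 - 2 a_3 = 0  ->  20 a_5 = 2 a_3 = 4  ->  a_5 = 1/5
  x^4: 30 a_6 - 12 a_4 = 0  ->  30 a_6 = 12 a_4 = 16  ->  a_6 = 8/15
Truncated series: y(x) = 2 - 2 x - 4 x^2 + 2 x^3 + (4/3) x^4 + (1/5) x^5 + (8/15) x^6 + O(x^7).

a_0 = 2; a_1 = -2; a_2 = -4; a_3 = 2; a_4 = 4/3; a_5 = 1/5; a_6 = 8/15


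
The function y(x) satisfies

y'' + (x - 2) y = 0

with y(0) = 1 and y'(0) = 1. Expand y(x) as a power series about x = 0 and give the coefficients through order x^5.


Ansatz: y(x) = sum_{n>=0} a_n x^n, so y'(x) = sum_{n>=1} n a_n x^(n-1) and y''(x) = sum_{n>=2} n(n-1) a_n x^(n-2).
Substitute into P(x) y'' + Q(x) y' + R(x) y = 0 with P(x) = 1, Q(x) = 0, R(x) = x - 2, and match powers of x.
Initial conditions: a_0 = 1, a_1 = 1.
Setting the coefficient of each power of x to zero and solving order by order (substituting the coefficients already found):
  x^0: 2 a_2 - 2 a_0 = 0  ->  2 a_2 = 2 a_0 = 2  ->  a_2 = 1
  x^1: 6 a_3 - 2 a_1 + a_0 = 0  ->  6 a_3 = 2 a_1 - a_0 = 1  ->  a_3 = 1/6
  x^2: 12 a_4 - 2 a_2 + a_1 = 0  ->  12 a_4 = 2 a_2 - a_1 = 1  ->  a_4 = 1/12
  x^3: 20 a_5 - 2 a_3 + a_2 = 0  ->  20 a_5 = 2 a_3 - a_2 = -2/3  ->  a_5 = -1/30
Truncated series: y(x) = 1 + x + x^2 + (1/6) x^3 + (1/12) x^4 - (1/30) x^5 + O(x^6).

a_0 = 1; a_1 = 1; a_2 = 1; a_3 = 1/6; a_4 = 1/12; a_5 = -1/30


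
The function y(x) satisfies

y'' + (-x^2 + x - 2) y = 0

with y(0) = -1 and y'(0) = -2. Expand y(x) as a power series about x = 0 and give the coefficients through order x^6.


Ansatz: y(x) = sum_{n>=0} a_n x^n, so y'(x) = sum_{n>=1} n a_n x^(n-1) and y''(x) = sum_{n>=2} n(n-1) a_n x^(n-2).
Substitute into P(x) y'' + Q(x) y' + R(x) y = 0 with P(x) = 1, Q(x) = 0, R(x) = -x^2 + x - 2, and match powers of x.
Initial conditions: a_0 = -1, a_1 = -2.
Setting the coefficient of each power of x to zero and solving order by order (substituting the coefficients already found):
  x^0: 2 a_2 - 2 a_0 = 0  ->  2 a_2 = 2 a_0 = -2  ->  a_2 = -1
  x^1: 6 a_3 - 2 a_1 + a_0 = 0  ->  6 a_3 = 2 a_1 - a_0 = -3  ->  a_3 = -1/2
  x^2: 12 a_4 - 2 a_2 + a_1 - a_0 = 0  ->  12 a_4 = 2 a_2 - a_1 + a_0 = -1  ->  a_4 = -1/12
  x^3: 20 a_5 - 2 a_3 + a_2 - a_1 = 0  ->  20 a_5 = 2 a_3 - a_2 + a_1 = -2  ->  a_5 = -1/10
  x^4: 30 a_6 - 2 a_4 + a_3 - a_2 = 0  ->  30 a_6 = 2 a_4 - a_3 + a_2 = -2/3  ->  a_6 = -1/45
Truncated series: y(x) = -1 - 2 x - x^2 - (1/2) x^3 - (1/12) x^4 - (1/10) x^5 - (1/45) x^6 + O(x^7).

a_0 = -1; a_1 = -2; a_2 = -1; a_3 = -1/2; a_4 = -1/12; a_5 = -1/10; a_6 = -1/45


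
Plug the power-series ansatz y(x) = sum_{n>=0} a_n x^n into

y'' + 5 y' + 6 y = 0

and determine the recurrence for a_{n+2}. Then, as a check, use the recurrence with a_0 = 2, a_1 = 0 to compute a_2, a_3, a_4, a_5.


Substitute y = sum_n a_n x^n.
y''(x) has coefficient (n+2)(n+1) a_{n+2} at x^n;
5 y'(x) has coefficient 5 (n+1) a_{n+1} at x^n;
6 y(x) has coefficient 6 a_n at x^n.
Matching x^n: (n+2)(n+1) a_{n+2} + 5 (n+1) a_{n+1} + 6 a_n = 0.
Thus a_{n+2} = [-5 (n+1) a_{n+1} - 6 a_n] / ((n+1)(n+2)).

Check with a_0 = 2, a_1 = 0 (apply the recurrence for n = 0, 1, 2, 3): a_0 = 2, a_1 = 0, a_2 = -6, a_3 = 10, a_4 = -19/2, a_5 = 13/2.

a_(n+2) = [-5 (n+1) a_(n+1) - 6 a_n] / ((n+1)(n+2)); check: a_0 = 2, a_1 = 0, a_2 = -6, a_3 = 10, a_4 = -19/2, a_5 = 13/2


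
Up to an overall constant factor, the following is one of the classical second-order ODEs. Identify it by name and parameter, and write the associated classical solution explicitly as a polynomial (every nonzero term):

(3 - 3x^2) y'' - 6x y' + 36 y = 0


All three coefficients share the factor 3; dividing through by 3 gives  (1 - x^2) y'' - 2x y' + 12 y = 0.
This matches the Legendre equation (1 - x^2) y'' - 2x y' + n(n+1) y = 0 (note the -2x y' term) with n(n+1) = 12, so n = 3; the polynomial solution is P_3(x).
With y = sum_k a_k x^k, matching x^k gives (k+2)(k+1) a_{k+2} = [k(k+1) - n(n+1)] a_k = (k - 3)(k + 4) a_k. The right side vanishes at k = 3, so the series with the parity of 3 terminates at degree 3.
Standard normalization (P_n(1) = 1): leading coefficient (2n)!/(2^n (n!)^2) = 720/(8*36) = 5/2, so a_3 = 5/2. Work downward with a_k = (k+1)(k+2) a_{k+2} / ((k - 3)(k + 4)):
  a_1 = (2)(3)(5/2) / ((1 - 3)(1 + 4)) = 15/(-10) = -3/2
Hence P_3(x) = 5 x^3/2 - 3 x/2.

P_3(x); series = 5 x^3/2 - 3 x/2


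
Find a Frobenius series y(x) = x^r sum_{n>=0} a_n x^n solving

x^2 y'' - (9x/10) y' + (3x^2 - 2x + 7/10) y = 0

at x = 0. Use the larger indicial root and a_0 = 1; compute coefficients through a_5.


Write in Frobenius form y'' + (p(x)/x) y' + (q(x)/x^2) y = 0:
  p(x) = -9/10,  q(x) = 3x^2 - 2x + 7/10.
Indicial equation: r(r-1) + (-9/10) r + (7/10) = 0 -> roots r_1 = 7/5, r_2 = 1/2.
Take r = r_1 = 7/5. Let y(x) = x^r sum_{n>=0} a_n x^n with a_0 = 1.
Substitute y = x^r sum a_n x^n and match x^{r+n}. The recurrence is
  D(n) a_n - 2 a_{n-1} + 3 a_{n-2} = 0,  where D(n) = (r+n)(r+n-1) + (-9/10)(r+n) + (7/10).
  a_n = [2 a_{n-1} - 3 a_{n-2}] / D(n).
Since the indicial polynomial factors as (r - r_1)(r - r_2), D(n) = (r_1 + n - r_1)(r_1 + n - r_2) = n(n + 9/10).
Evaluating step by step (a_0 = 1):
  n = 1: D(1) = 1(1 + 9/10) = 19/10; numerator = 2(1) = 2; a_1 = (2)/(19/10) = 20/19
  n = 2: D(2) = 2(2 + 9/10) = 29/5; numerator = 2(20/19) - 3(1) = -17/19; a_2 = (-17/19)/(29/5) = -85/551
  n = 3: D(3) = 3(3 + 9/10) = 117/10; numerator = 2(-85/551) - 3(20/19) = -1910/551; a_3 = (-1910/551)/(117/10) = -19100/64467
  n = 4: D(4) = 4(4 + 9/10) = 98/5; numerator = 2(-19100/64467) - 3(-85/551) = -8365/64467; a_4 = (-8365/64467)/(98/5) = -5975/902538
  n = 5: D(5) = 5(5 + 9/10) = 59/2; numerator = 2(-5975/902538) - 3(-19100/64467) = 13625/15561; a_5 = (13625/15561)/(59/2) = 27250/918099

r = 7/5; a_0 = 1; a_1 = 20/19; a_2 = -85/551; a_3 = -19100/64467; a_4 = -5975/902538; a_5 = 27250/918099


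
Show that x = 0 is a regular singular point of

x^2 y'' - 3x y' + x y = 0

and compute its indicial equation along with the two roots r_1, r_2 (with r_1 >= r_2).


Divide by x^2 to reach normal form y'' + P_1(x) y' + P_2(x) y = 0 with P_1(x) = -3/x and P_2(x) = 1/x.
x = 0 is a singular point because the y'-coefficient -3/x has a pole at x = 0 and the y-coefficient 1/x has a pole at x = 0.
It is a regular singular point because x P_1(x) = p(x) = -3 and x^2 P_2(x) = q(x) = x are polynomials, hence analytic at x = 0.
p(0) = -3,  q(0) = 0.
Indicial equation: r(r-1) + p(0) r + q(0) = 0, i.e. r^2 + (p(0) - 1) r + q(0) = 0, i.e. r^2 - 4 r = 0.
Discriminant: (-4)^2 - 4(0) = 16, so r = (4 ± 4)/2.
Solving: r_1 = 4, r_2 = 0.

indicial: r^2 - 4 r = 0; roots r_1 = 4, r_2 = 0


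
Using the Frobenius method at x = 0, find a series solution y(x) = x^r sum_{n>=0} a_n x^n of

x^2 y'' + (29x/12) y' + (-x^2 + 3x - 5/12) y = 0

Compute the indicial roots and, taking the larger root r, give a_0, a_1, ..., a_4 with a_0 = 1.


Write in Frobenius form y'' + (p(x)/x) y' + (q(x)/x^2) y = 0:
  p(x) = 29/12,  q(x) = -x^2 + 3x - 5/12.
Indicial equation: r(r-1) + (29/12) r + (-5/12) = 0 -> roots r_1 = 1/4, r_2 = -5/3.
Take r = r_1 = 1/4. Let y(x) = x^r sum_{n>=0} a_n x^n with a_0 = 1.
Substitute y = x^r sum a_n x^n and match x^{r+n}. The recurrence is
  D(n) a_n + 3 a_{n-1} - 1 a_{n-2} = 0,  where D(n) = (r+n)(r+n-1) + (29/12)(r+n) + (-5/12).
  a_n = [-3 a_{n-1} + 1 a_{n-2}] / D(n).
Since the indicial polynomial factors as (r - r_1)(r - r_2), D(n) = (r_1 + n - r_1)(r_1 + n - r_2) = n(n + 23/12).
Evaluating step by step (a_0 = 1):
  n = 1: D(1) = 1(1 + 23/12) = 35/12; numerator = -3(1) = -3; a_1 = (-3)/(35/12) = -36/35
  n = 2: D(2) = 2(2 + 23/12) = 47/6; numerator = -3(-36/35) + 1(1) = 143/35; a_2 = (143/35)/(47/6) = 858/1645
  n = 3: D(3) = 3(3 + 23/12) = 59/4; numerator = -3(858/1645) + 1(-36/35) = -4266/1645; a_3 = (-4266/1645)/(59/4) = -17064/97055
  n = 4: D(4) = 4(4 + 23/12) = 71/3; numerator = -3(-17064/97055) + 1(858/1645) = 101814/97055; a_4 = (101814/97055)/(71/3) = 4302/97055

r = 1/4; a_0 = 1; a_1 = -36/35; a_2 = 858/1645; a_3 = -17064/97055; a_4 = 4302/97055


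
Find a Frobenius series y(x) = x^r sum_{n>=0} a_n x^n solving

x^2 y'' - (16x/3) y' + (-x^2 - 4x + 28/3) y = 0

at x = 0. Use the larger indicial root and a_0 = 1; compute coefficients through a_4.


Write in Frobenius form y'' + (p(x)/x) y' + (q(x)/x^2) y = 0:
  p(x) = -16/3,  q(x) = -x^2 - 4x + 28/3.
Indicial equation: r(r-1) + (-16/3) r + (28/3) = 0 -> roots r_1 = 4, r_2 = 7/3.
Take r = r_1 = 4. Let y(x) = x^r sum_{n>=0} a_n x^n with a_0 = 1.
Substitute y = x^r sum a_n x^n and match x^{r+n}. The recurrence is
  D(n) a_n - 4 a_{n-1} - 1 a_{n-2} = 0,  where D(n) = (r+n)(r+n-1) + (-16/3)(r+n) + (28/3).
  a_n = [4 a_{n-1} + 1 a_{n-2}] / D(n).
Since the indicial polynomial factors as (r - r_1)(r - r_2), D(n) = (r_1 + n - r_1)(r_1 + n - r_2) = n(n + 5/3).
Evaluating step by step (a_0 = 1):
  n = 1: D(1) = 1(1 + 5/3) = 8/3; numerator = 4(1) = 4; a_1 = (4)/(8/3) = 3/2
  n = 2: D(2) = 2(2 + 5/3) = 22/3; numerator = 4(3/2) + 1(1) = 7; a_2 = (7)/(22/3) = 21/22
  n = 3: D(3) = 3(3 + 5/3) = 14; numerator = 4(21/22) + 1(3/2) = 117/22; a_3 = (117/22)/(14) = 117/308
  n = 4: D(4) = 4(4 + 5/3) = 68/3; numerator = 4(117/308) + 1(21/22) = 381/154; a_4 = (381/154)/(68/3) = 1143/10472

r = 4; a_0 = 1; a_1 = 3/2; a_2 = 21/22; a_3 = 117/308; a_4 = 1143/10472


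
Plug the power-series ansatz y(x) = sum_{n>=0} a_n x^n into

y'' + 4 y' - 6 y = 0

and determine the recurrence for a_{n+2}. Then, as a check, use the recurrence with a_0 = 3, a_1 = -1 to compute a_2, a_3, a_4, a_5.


Substitute y = sum_n a_n x^n.
y''(x) has coefficient (n+2)(n+1) a_{n+2} at x^n;
4 y'(x) has coefficient 4 (n+1) a_{n+1} at x^n;
-6 y(x) has coefficient -6 a_n at x^n.
Matching x^n: (n+2)(n+1) a_{n+2} + 4 (n+1) a_{n+1} - 6 a_n = 0.
Thus a_{n+2} = [-4 (n+1) a_{n+1} + 6 a_n] / ((n+1)(n+2)).

Check with a_0 = 3, a_1 = -1 (apply the recurrence for n = 0, 1, 2, 3): a_0 = 3, a_1 = -1, a_2 = 11, a_3 = -47/3, a_4 = 127/6, a_5 = -649/30.

a_(n+2) = [-4 (n+1) a_(n+1) + 6 a_n] / ((n+1)(n+2)); check: a_0 = 3, a_1 = -1, a_2 = 11, a_3 = -47/3, a_4 = 127/6, a_5 = -649/30


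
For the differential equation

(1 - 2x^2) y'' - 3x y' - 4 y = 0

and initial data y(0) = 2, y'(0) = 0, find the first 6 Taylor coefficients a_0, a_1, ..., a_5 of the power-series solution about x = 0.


Ansatz: y(x) = sum_{n>=0} a_n x^n, so y'(x) = sum_{n>=1} n a_n x^(n-1) and y''(x) = sum_{n>=2} n(n-1) a_n x^(n-2).
Substitute into P(x) y'' + Q(x) y' + R(x) y = 0 with P(x) = 1 - 2x^2, Q(x) = -3x, R(x) = -4, and match powers of x.
Initial conditions: a_0 = 2, a_1 = 0.
Setting the coefficient of each power of x to zero and solving order by order (substituting the coefficients already found):
  x^0: 2 a_2 - 4 a_0 = 0  ->  2 a_2 = 4 a_0 = 8  ->  a_2 = 4
  x^1: 6 a_3 - 7 a_1 = 0  ->  6 a_3 = 7 a_1 = 0  ->  a_3 = 0
  x^2: 12 a_4 - 14 a_2 = 0  ->  12 a_4 = 14 a_2 = 56  ->  a_4 = 14/3
  x^3: 20 a_5 - 25 a_3 = 0  ->  20 a_5 = 25 a_3 = 0  ->  a_5 = 0
Truncated series: y(x) = 2 + 4 x^2 + (14/3) x^4 + O(x^6).

a_0 = 2; a_1 = 0; a_2 = 4; a_3 = 0; a_4 = 14/3; a_5 = 0


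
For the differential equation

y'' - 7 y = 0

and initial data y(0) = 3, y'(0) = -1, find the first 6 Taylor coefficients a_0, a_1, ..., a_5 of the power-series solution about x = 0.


Ansatz: y(x) = sum_{n>=0} a_n x^n, so y'(x) = sum_{n>=1} n a_n x^(n-1) and y''(x) = sum_{n>=2} n(n-1) a_n x^(n-2).
Substitute into P(x) y'' + Q(x) y' + R(x) y = 0 with P(x) = 1, Q(x) = 0, R(x) = -7, and match powers of x.
Initial conditions: a_0 = 3, a_1 = -1.
Setting the coefficient of each power of x to zero and solving order by order (substituting the coefficients already found):
  x^0: 2 a_2 - 7 a_0 = 0  ->  2 a_2 = 7 a_0 = 21  ->  a_2 = 21/2
  x^1: 6 a_3 - 7 a_1 = 0  ->  6 a_3 = 7 a_1 = -7  ->  a_3 = -7/6
  x^2: 12 a_4 - 7 a_2 = 0  ->  12 a_4 = 7 a_2 = 147/2  ->  a_4 = 49/8
  x^3: 20 a_5 - 7 a_3 = 0  ->  20 a_5 = 7 a_3 = -49/6  ->  a_5 = -49/120
Truncated series: y(x) = 3 - x + (21/2) x^2 - (7/6) x^3 + (49/8) x^4 - (49/120) x^5 + O(x^6).

a_0 = 3; a_1 = -1; a_2 = 21/2; a_3 = -7/6; a_4 = 49/8; a_5 = -49/120


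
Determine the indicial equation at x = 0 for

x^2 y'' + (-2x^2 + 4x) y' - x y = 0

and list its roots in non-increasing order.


Divide by x^2 to reach normal form y'' + P_1(x) y' + P_2(x) y = 0 with P_1(x) = -2 + 4/x and P_2(x) = -1/x.
x = 0 is a singular point because the y'-coefficient -2 + 4/x has a pole at x = 0 and the y-coefficient -1/x has a pole at x = 0.
It is a regular singular point because x P_1(x) = p(x) = 4 - 2x and x^2 P_2(x) = q(x) = -x are polynomials, hence analytic at x = 0.
p(0) = 4,  q(0) = 0.
Indicial equation: r(r-1) + p(0) r + q(0) = 0, i.e. r^2 + (p(0) - 1) r + q(0) = 0, i.e. r^2 + 3 r = 0.
Discriminant: (3)^2 - 4(0) = 9, so r = (-3 ± 3)/2.
Solving: r_1 = 0, r_2 = -3.

indicial: r^2 + 3 r = 0; roots r_1 = 0, r_2 = -3


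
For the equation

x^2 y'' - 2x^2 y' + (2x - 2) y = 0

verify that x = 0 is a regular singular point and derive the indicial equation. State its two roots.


Divide by x^2 to reach normal form y'' + P_1(x) y' + P_2(x) y = 0 with P_1(x) = -2 and P_2(x) = 2/x - 2/x^2.
x = 0 is a singular point because the y-coefficient 2/x - 2/x^2 has a pole at x = 0.
It is a regular singular point because x P_1(x) = p(x) = -2x and x^2 P_2(x) = q(x) = 2x - 2 are polynomials, hence analytic at x = 0.
p(0) = 0,  q(0) = -2.
Indicial equation: r(r-1) + p(0) r + q(0) = 0, i.e. r^2 + (p(0) - 1) r + q(0) = 0, i.e. r^2 - 1 r - 2 = 0.
Discriminant: (-1)^2 - 4(-2) = 9, so r = (1 ± 3)/2.
Solving: r_1 = 2, r_2 = -1.

indicial: r^2 - 1 r - 2 = 0; roots r_1 = 2, r_2 = -1


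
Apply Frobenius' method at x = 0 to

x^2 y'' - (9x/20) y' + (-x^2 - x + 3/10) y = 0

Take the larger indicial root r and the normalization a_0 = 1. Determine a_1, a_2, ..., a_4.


Write in Frobenius form y'' + (p(x)/x) y' + (q(x)/x^2) y = 0:
  p(x) = -9/20,  q(x) = -x^2 - x + 3/10.
Indicial equation: r(r-1) + (-9/20) r + (3/10) = 0 -> roots r_1 = 6/5, r_2 = 1/4.
Take r = r_1 = 6/5. Let y(x) = x^r sum_{n>=0} a_n x^n with a_0 = 1.
Substitute y = x^r sum a_n x^n and match x^{r+n}. The recurrence is
  D(n) a_n - 1 a_{n-1} - 1 a_{n-2} = 0,  where D(n) = (r+n)(r+n-1) + (-9/20)(r+n) + (3/10).
  a_n = [1 a_{n-1} + 1 a_{n-2}] / D(n).
Since the indicial polynomial factors as (r - r_1)(r - r_2), D(n) = (r_1 + n - r_1)(r_1 + n - r_2) = n(n + 19/20).
Evaluating step by step (a_0 = 1):
  n = 1: D(1) = 1(1 + 19/20) = 39/20; numerator = 1(1) = 1; a_1 = (1)/(39/20) = 20/39
  n = 2: D(2) = 2(2 + 19/20) = 59/10; numerator = 1(20/39) + 1(1) = 59/39; a_2 = (59/39)/(59/10) = 10/39
  n = 3: D(3) = 3(3 + 19/20) = 237/20; numerator = 1(10/39) + 1(20/39) = 10/13; a_3 = (10/13)/(237/20) = 200/3081
  n = 4: D(4) = 4(4 + 19/20) = 99/5; numerator = 1(200/3081) + 1(10/39) = 330/1027; a_4 = (330/1027)/(99/5) = 50/3081

r = 6/5; a_0 = 1; a_1 = 20/39; a_2 = 10/39; a_3 = 200/3081; a_4 = 50/3081


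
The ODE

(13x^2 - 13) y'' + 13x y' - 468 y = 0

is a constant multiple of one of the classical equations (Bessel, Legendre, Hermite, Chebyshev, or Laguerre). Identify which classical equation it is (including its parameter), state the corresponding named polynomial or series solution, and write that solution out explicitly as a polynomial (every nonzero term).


All three coefficients share the factor -13; dividing through by -13 gives  (1 - x^2) y'' - x y' + 36 y = 0.
This matches the Chebyshev equation (1 - x^2) y'' - x y' + n^2 y = 0 (note the -x y' term, not -2x y') with n^2 = 36, so n = 6; the polynomial solution is T_6(x).
With y = sum_k a_k x^k, matching x^k gives (k+2)(k+1) a_{k+2} = (k^2 - n^2) a_k = (k - 6)(k + 6) a_k. The right side vanishes at k = 6, so the series with the parity of 6 terminates at degree 6.
Standard normalization: leading coefficient of T_n is 2^(n-1), so a_6 = 2^5 = 32. Work downward with a_k = (k+1)(k+2) a_{k+2} / ((k - 6)(k + 6)):
  a_4 = (5)(6)(32) / ((4 - 6)(4 + 6)) = 960/(-20) = -48
  a_2 = (3)(4)(-48) / ((2 - 6)(2 + 6)) = -576/(-32) = 18
  a_0 = (1)(2)(18) / ((0 - 6)(0 + 6)) = 36/(-36) = -1
Hence T_6(x) = 32 x^6 - 48 x^4 + 18 x^2 - 1.

T_6(x); series = 32 x^6 - 48 x^4 + 18 x^2 - 1
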